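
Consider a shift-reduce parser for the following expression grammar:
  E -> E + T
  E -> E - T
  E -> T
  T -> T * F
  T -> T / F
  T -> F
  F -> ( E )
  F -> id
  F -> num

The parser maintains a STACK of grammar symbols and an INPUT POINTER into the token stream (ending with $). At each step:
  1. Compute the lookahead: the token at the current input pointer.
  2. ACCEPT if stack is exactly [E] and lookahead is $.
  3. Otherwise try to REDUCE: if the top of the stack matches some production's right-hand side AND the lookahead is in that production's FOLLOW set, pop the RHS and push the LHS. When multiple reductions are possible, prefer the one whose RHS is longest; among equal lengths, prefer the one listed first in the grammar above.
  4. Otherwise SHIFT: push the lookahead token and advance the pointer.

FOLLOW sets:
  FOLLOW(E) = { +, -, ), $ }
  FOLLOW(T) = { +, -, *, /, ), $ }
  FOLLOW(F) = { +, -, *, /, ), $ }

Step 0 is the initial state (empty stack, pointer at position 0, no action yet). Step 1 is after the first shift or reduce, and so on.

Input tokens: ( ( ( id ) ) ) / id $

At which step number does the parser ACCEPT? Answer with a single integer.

Step 1: shift (. Stack=[(] ptr=1 lookahead=( remaining=[( ( id ) ) ) / id $]
Step 2: shift (. Stack=[( (] ptr=2 lookahead=( remaining=[( id ) ) ) / id $]
Step 3: shift (. Stack=[( ( (] ptr=3 lookahead=id remaining=[id ) ) ) / id $]
Step 4: shift id. Stack=[( ( ( id] ptr=4 lookahead=) remaining=[) ) ) / id $]
Step 5: reduce F->id. Stack=[( ( ( F] ptr=4 lookahead=) remaining=[) ) ) / id $]
Step 6: reduce T->F. Stack=[( ( ( T] ptr=4 lookahead=) remaining=[) ) ) / id $]
Step 7: reduce E->T. Stack=[( ( ( E] ptr=4 lookahead=) remaining=[) ) ) / id $]
Step 8: shift ). Stack=[( ( ( E )] ptr=5 lookahead=) remaining=[) ) / id $]
Step 9: reduce F->( E ). Stack=[( ( F] ptr=5 lookahead=) remaining=[) ) / id $]
Step 10: reduce T->F. Stack=[( ( T] ptr=5 lookahead=) remaining=[) ) / id $]
Step 11: reduce E->T. Stack=[( ( E] ptr=5 lookahead=) remaining=[) ) / id $]
Step 12: shift ). Stack=[( ( E )] ptr=6 lookahead=) remaining=[) / id $]
Step 13: reduce F->( E ). Stack=[( F] ptr=6 lookahead=) remaining=[) / id $]
Step 14: reduce T->F. Stack=[( T] ptr=6 lookahead=) remaining=[) / id $]
Step 15: reduce E->T. Stack=[( E] ptr=6 lookahead=) remaining=[) / id $]
Step 16: shift ). Stack=[( E )] ptr=7 lookahead=/ remaining=[/ id $]
Step 17: reduce F->( E ). Stack=[F] ptr=7 lookahead=/ remaining=[/ id $]
Step 18: reduce T->F. Stack=[T] ptr=7 lookahead=/ remaining=[/ id $]
Step 19: shift /. Stack=[T /] ptr=8 lookahead=id remaining=[id $]
Step 20: shift id. Stack=[T / id] ptr=9 lookahead=$ remaining=[$]
Step 21: reduce F->id. Stack=[T / F] ptr=9 lookahead=$ remaining=[$]
Step 22: reduce T->T / F. Stack=[T] ptr=9 lookahead=$ remaining=[$]
Step 23: reduce E->T. Stack=[E] ptr=9 lookahead=$ remaining=[$]
Step 24: accept. Stack=[E] ptr=9 lookahead=$ remaining=[$]

Answer: 24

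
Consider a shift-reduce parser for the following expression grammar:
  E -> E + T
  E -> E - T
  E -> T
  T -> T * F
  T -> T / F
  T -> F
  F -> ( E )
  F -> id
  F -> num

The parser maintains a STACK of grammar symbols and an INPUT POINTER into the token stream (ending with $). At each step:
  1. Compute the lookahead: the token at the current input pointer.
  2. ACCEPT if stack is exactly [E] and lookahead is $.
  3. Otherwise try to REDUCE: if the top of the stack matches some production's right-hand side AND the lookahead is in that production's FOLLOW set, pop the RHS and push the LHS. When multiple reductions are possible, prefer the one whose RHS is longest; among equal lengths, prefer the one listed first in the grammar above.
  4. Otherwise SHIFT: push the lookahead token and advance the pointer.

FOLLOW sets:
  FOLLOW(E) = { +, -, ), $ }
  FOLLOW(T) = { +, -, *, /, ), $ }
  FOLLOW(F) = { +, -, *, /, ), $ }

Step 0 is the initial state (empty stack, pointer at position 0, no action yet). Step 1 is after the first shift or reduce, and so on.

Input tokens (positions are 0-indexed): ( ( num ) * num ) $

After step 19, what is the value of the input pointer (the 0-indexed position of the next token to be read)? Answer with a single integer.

Answer: 7

Derivation:
Step 1: shift (. Stack=[(] ptr=1 lookahead=( remaining=[( num ) * num ) $]
Step 2: shift (. Stack=[( (] ptr=2 lookahead=num remaining=[num ) * num ) $]
Step 3: shift num. Stack=[( ( num] ptr=3 lookahead=) remaining=[) * num ) $]
Step 4: reduce F->num. Stack=[( ( F] ptr=3 lookahead=) remaining=[) * num ) $]
Step 5: reduce T->F. Stack=[( ( T] ptr=3 lookahead=) remaining=[) * num ) $]
Step 6: reduce E->T. Stack=[( ( E] ptr=3 lookahead=) remaining=[) * num ) $]
Step 7: shift ). Stack=[( ( E )] ptr=4 lookahead=* remaining=[* num ) $]
Step 8: reduce F->( E ). Stack=[( F] ptr=4 lookahead=* remaining=[* num ) $]
Step 9: reduce T->F. Stack=[( T] ptr=4 lookahead=* remaining=[* num ) $]
Step 10: shift *. Stack=[( T *] ptr=5 lookahead=num remaining=[num ) $]
Step 11: shift num. Stack=[( T * num] ptr=6 lookahead=) remaining=[) $]
Step 12: reduce F->num. Stack=[( T * F] ptr=6 lookahead=) remaining=[) $]
Step 13: reduce T->T * F. Stack=[( T] ptr=6 lookahead=) remaining=[) $]
Step 14: reduce E->T. Stack=[( E] ptr=6 lookahead=) remaining=[) $]
Step 15: shift ). Stack=[( E )] ptr=7 lookahead=$ remaining=[$]
Step 16: reduce F->( E ). Stack=[F] ptr=7 lookahead=$ remaining=[$]
Step 17: reduce T->F. Stack=[T] ptr=7 lookahead=$ remaining=[$]
Step 18: reduce E->T. Stack=[E] ptr=7 lookahead=$ remaining=[$]
Step 19: accept. Stack=[E] ptr=7 lookahead=$ remaining=[$]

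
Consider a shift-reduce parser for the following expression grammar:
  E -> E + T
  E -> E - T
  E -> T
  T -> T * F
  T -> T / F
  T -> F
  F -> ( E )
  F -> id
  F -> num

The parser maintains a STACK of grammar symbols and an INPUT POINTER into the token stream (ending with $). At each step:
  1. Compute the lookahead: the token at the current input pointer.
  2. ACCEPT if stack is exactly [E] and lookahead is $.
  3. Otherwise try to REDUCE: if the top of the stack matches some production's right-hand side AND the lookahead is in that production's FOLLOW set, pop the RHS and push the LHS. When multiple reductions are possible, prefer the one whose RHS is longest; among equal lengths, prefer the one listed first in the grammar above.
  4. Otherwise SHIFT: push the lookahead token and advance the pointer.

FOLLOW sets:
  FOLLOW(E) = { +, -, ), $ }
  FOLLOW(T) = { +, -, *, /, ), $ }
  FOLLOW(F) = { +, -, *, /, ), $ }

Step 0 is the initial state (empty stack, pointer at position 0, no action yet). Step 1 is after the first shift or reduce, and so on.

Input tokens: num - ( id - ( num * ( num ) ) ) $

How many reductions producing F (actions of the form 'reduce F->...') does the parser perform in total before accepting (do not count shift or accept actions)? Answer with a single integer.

Step 1: shift num. Stack=[num] ptr=1 lookahead=- remaining=[- ( id - ( num * ( num ) ) ) $]
Step 2: reduce F->num. Stack=[F] ptr=1 lookahead=- remaining=[- ( id - ( num * ( num ) ) ) $]
Step 3: reduce T->F. Stack=[T] ptr=1 lookahead=- remaining=[- ( id - ( num * ( num ) ) ) $]
Step 4: reduce E->T. Stack=[E] ptr=1 lookahead=- remaining=[- ( id - ( num * ( num ) ) ) $]
Step 5: shift -. Stack=[E -] ptr=2 lookahead=( remaining=[( id - ( num * ( num ) ) ) $]
Step 6: shift (. Stack=[E - (] ptr=3 lookahead=id remaining=[id - ( num * ( num ) ) ) $]
Step 7: shift id. Stack=[E - ( id] ptr=4 lookahead=- remaining=[- ( num * ( num ) ) ) $]
Step 8: reduce F->id. Stack=[E - ( F] ptr=4 lookahead=- remaining=[- ( num * ( num ) ) ) $]
Step 9: reduce T->F. Stack=[E - ( T] ptr=4 lookahead=- remaining=[- ( num * ( num ) ) ) $]
Step 10: reduce E->T. Stack=[E - ( E] ptr=4 lookahead=- remaining=[- ( num * ( num ) ) ) $]
Step 11: shift -. Stack=[E - ( E -] ptr=5 lookahead=( remaining=[( num * ( num ) ) ) $]
Step 12: shift (. Stack=[E - ( E - (] ptr=6 lookahead=num remaining=[num * ( num ) ) ) $]
Step 13: shift num. Stack=[E - ( E - ( num] ptr=7 lookahead=* remaining=[* ( num ) ) ) $]
Step 14: reduce F->num. Stack=[E - ( E - ( F] ptr=7 lookahead=* remaining=[* ( num ) ) ) $]
Step 15: reduce T->F. Stack=[E - ( E - ( T] ptr=7 lookahead=* remaining=[* ( num ) ) ) $]
Step 16: shift *. Stack=[E - ( E - ( T *] ptr=8 lookahead=( remaining=[( num ) ) ) $]
Step 17: shift (. Stack=[E - ( E - ( T * (] ptr=9 lookahead=num remaining=[num ) ) ) $]
Step 18: shift num. Stack=[E - ( E - ( T * ( num] ptr=10 lookahead=) remaining=[) ) ) $]
Step 19: reduce F->num. Stack=[E - ( E - ( T * ( F] ptr=10 lookahead=) remaining=[) ) ) $]
Step 20: reduce T->F. Stack=[E - ( E - ( T * ( T] ptr=10 lookahead=) remaining=[) ) ) $]
Step 21: reduce E->T. Stack=[E - ( E - ( T * ( E] ptr=10 lookahead=) remaining=[) ) ) $]
Step 22: shift ). Stack=[E - ( E - ( T * ( E )] ptr=11 lookahead=) remaining=[) ) $]
Step 23: reduce F->( E ). Stack=[E - ( E - ( T * F] ptr=11 lookahead=) remaining=[) ) $]
Step 24: reduce T->T * F. Stack=[E - ( E - ( T] ptr=11 lookahead=) remaining=[) ) $]
Step 25: reduce E->T. Stack=[E - ( E - ( E] ptr=11 lookahead=) remaining=[) ) $]
Step 26: shift ). Stack=[E - ( E - ( E )] ptr=12 lookahead=) remaining=[) $]
Step 27: reduce F->( E ). Stack=[E - ( E - F] ptr=12 lookahead=) remaining=[) $]
Step 28: reduce T->F. Stack=[E - ( E - T] ptr=12 lookahead=) remaining=[) $]
Step 29: reduce E->E - T. Stack=[E - ( E] ptr=12 lookahead=) remaining=[) $]
Step 30: shift ). Stack=[E - ( E )] ptr=13 lookahead=$ remaining=[$]
Step 31: reduce F->( E ). Stack=[E - F] ptr=13 lookahead=$ remaining=[$]
Step 32: reduce T->F. Stack=[E - T] ptr=13 lookahead=$ remaining=[$]
Step 33: reduce E->E - T. Stack=[E] ptr=13 lookahead=$ remaining=[$]
Step 34: accept. Stack=[E] ptr=13 lookahead=$ remaining=[$]

Answer: 7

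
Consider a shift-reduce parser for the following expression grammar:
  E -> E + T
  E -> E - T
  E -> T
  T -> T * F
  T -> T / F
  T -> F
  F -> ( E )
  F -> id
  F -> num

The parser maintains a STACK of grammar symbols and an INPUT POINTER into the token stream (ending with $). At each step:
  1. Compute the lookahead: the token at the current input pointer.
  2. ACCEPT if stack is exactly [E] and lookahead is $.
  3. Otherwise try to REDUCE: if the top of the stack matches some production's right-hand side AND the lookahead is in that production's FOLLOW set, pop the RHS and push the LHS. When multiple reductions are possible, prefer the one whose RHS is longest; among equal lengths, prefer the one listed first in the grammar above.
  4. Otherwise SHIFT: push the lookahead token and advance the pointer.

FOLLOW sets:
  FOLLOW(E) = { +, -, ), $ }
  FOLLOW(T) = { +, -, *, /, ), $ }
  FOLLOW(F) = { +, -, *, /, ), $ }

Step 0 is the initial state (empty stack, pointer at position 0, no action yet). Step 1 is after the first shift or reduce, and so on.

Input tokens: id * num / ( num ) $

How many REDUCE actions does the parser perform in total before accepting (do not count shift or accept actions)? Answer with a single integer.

Answer: 10

Derivation:
Step 1: shift id. Stack=[id] ptr=1 lookahead=* remaining=[* num / ( num ) $]
Step 2: reduce F->id. Stack=[F] ptr=1 lookahead=* remaining=[* num / ( num ) $]
Step 3: reduce T->F. Stack=[T] ptr=1 lookahead=* remaining=[* num / ( num ) $]
Step 4: shift *. Stack=[T *] ptr=2 lookahead=num remaining=[num / ( num ) $]
Step 5: shift num. Stack=[T * num] ptr=3 lookahead=/ remaining=[/ ( num ) $]
Step 6: reduce F->num. Stack=[T * F] ptr=3 lookahead=/ remaining=[/ ( num ) $]
Step 7: reduce T->T * F. Stack=[T] ptr=3 lookahead=/ remaining=[/ ( num ) $]
Step 8: shift /. Stack=[T /] ptr=4 lookahead=( remaining=[( num ) $]
Step 9: shift (. Stack=[T / (] ptr=5 lookahead=num remaining=[num ) $]
Step 10: shift num. Stack=[T / ( num] ptr=6 lookahead=) remaining=[) $]
Step 11: reduce F->num. Stack=[T / ( F] ptr=6 lookahead=) remaining=[) $]
Step 12: reduce T->F. Stack=[T / ( T] ptr=6 lookahead=) remaining=[) $]
Step 13: reduce E->T. Stack=[T / ( E] ptr=6 lookahead=) remaining=[) $]
Step 14: shift ). Stack=[T / ( E )] ptr=7 lookahead=$ remaining=[$]
Step 15: reduce F->( E ). Stack=[T / F] ptr=7 lookahead=$ remaining=[$]
Step 16: reduce T->T / F. Stack=[T] ptr=7 lookahead=$ remaining=[$]
Step 17: reduce E->T. Stack=[E] ptr=7 lookahead=$ remaining=[$]
Step 18: accept. Stack=[E] ptr=7 lookahead=$ remaining=[$]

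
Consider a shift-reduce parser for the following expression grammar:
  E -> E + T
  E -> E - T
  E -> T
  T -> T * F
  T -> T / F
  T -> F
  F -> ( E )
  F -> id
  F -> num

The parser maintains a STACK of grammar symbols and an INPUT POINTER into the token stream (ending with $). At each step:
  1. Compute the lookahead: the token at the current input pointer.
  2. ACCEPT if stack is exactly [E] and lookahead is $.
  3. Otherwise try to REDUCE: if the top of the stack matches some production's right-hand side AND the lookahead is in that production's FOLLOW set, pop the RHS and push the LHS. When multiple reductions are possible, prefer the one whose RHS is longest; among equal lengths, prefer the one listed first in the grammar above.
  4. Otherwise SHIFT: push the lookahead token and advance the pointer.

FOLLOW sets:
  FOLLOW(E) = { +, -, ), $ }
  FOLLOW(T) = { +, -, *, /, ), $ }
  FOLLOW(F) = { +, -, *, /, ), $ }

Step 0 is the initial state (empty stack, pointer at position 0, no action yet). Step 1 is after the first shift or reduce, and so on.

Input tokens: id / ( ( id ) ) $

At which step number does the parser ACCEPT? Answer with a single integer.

Answer: 19

Derivation:
Step 1: shift id. Stack=[id] ptr=1 lookahead=/ remaining=[/ ( ( id ) ) $]
Step 2: reduce F->id. Stack=[F] ptr=1 lookahead=/ remaining=[/ ( ( id ) ) $]
Step 3: reduce T->F. Stack=[T] ptr=1 lookahead=/ remaining=[/ ( ( id ) ) $]
Step 4: shift /. Stack=[T /] ptr=2 lookahead=( remaining=[( ( id ) ) $]
Step 5: shift (. Stack=[T / (] ptr=3 lookahead=( remaining=[( id ) ) $]
Step 6: shift (. Stack=[T / ( (] ptr=4 lookahead=id remaining=[id ) ) $]
Step 7: shift id. Stack=[T / ( ( id] ptr=5 lookahead=) remaining=[) ) $]
Step 8: reduce F->id. Stack=[T / ( ( F] ptr=5 lookahead=) remaining=[) ) $]
Step 9: reduce T->F. Stack=[T / ( ( T] ptr=5 lookahead=) remaining=[) ) $]
Step 10: reduce E->T. Stack=[T / ( ( E] ptr=5 lookahead=) remaining=[) ) $]
Step 11: shift ). Stack=[T / ( ( E )] ptr=6 lookahead=) remaining=[) $]
Step 12: reduce F->( E ). Stack=[T / ( F] ptr=6 lookahead=) remaining=[) $]
Step 13: reduce T->F. Stack=[T / ( T] ptr=6 lookahead=) remaining=[) $]
Step 14: reduce E->T. Stack=[T / ( E] ptr=6 lookahead=) remaining=[) $]
Step 15: shift ). Stack=[T / ( E )] ptr=7 lookahead=$ remaining=[$]
Step 16: reduce F->( E ). Stack=[T / F] ptr=7 lookahead=$ remaining=[$]
Step 17: reduce T->T / F. Stack=[T] ptr=7 lookahead=$ remaining=[$]
Step 18: reduce E->T. Stack=[E] ptr=7 lookahead=$ remaining=[$]
Step 19: accept. Stack=[E] ptr=7 lookahead=$ remaining=[$]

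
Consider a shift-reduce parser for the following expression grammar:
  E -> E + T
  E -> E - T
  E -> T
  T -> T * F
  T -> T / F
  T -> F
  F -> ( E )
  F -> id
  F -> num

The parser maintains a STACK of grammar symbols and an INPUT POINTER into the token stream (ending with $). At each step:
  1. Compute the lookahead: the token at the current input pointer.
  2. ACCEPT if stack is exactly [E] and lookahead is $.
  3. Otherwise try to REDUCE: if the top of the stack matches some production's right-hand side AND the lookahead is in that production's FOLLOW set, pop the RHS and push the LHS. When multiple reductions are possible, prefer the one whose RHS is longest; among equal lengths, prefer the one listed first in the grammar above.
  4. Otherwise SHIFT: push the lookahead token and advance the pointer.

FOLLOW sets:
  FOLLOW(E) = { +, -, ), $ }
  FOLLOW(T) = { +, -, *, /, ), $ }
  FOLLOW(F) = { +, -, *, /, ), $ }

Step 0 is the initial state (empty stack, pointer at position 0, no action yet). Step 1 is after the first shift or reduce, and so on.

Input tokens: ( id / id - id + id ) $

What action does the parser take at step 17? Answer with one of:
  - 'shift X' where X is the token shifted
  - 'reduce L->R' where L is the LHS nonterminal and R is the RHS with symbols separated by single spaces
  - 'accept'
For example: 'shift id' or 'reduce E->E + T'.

Answer: reduce F->id

Derivation:
Step 1: shift (. Stack=[(] ptr=1 lookahead=id remaining=[id / id - id + id ) $]
Step 2: shift id. Stack=[( id] ptr=2 lookahead=/ remaining=[/ id - id + id ) $]
Step 3: reduce F->id. Stack=[( F] ptr=2 lookahead=/ remaining=[/ id - id + id ) $]
Step 4: reduce T->F. Stack=[( T] ptr=2 lookahead=/ remaining=[/ id - id + id ) $]
Step 5: shift /. Stack=[( T /] ptr=3 lookahead=id remaining=[id - id + id ) $]
Step 6: shift id. Stack=[( T / id] ptr=4 lookahead=- remaining=[- id + id ) $]
Step 7: reduce F->id. Stack=[( T / F] ptr=4 lookahead=- remaining=[- id + id ) $]
Step 8: reduce T->T / F. Stack=[( T] ptr=4 lookahead=- remaining=[- id + id ) $]
Step 9: reduce E->T. Stack=[( E] ptr=4 lookahead=- remaining=[- id + id ) $]
Step 10: shift -. Stack=[( E -] ptr=5 lookahead=id remaining=[id + id ) $]
Step 11: shift id. Stack=[( E - id] ptr=6 lookahead=+ remaining=[+ id ) $]
Step 12: reduce F->id. Stack=[( E - F] ptr=6 lookahead=+ remaining=[+ id ) $]
Step 13: reduce T->F. Stack=[( E - T] ptr=6 lookahead=+ remaining=[+ id ) $]
Step 14: reduce E->E - T. Stack=[( E] ptr=6 lookahead=+ remaining=[+ id ) $]
Step 15: shift +. Stack=[( E +] ptr=7 lookahead=id remaining=[id ) $]
Step 16: shift id. Stack=[( E + id] ptr=8 lookahead=) remaining=[) $]
Step 17: reduce F->id. Stack=[( E + F] ptr=8 lookahead=) remaining=[) $]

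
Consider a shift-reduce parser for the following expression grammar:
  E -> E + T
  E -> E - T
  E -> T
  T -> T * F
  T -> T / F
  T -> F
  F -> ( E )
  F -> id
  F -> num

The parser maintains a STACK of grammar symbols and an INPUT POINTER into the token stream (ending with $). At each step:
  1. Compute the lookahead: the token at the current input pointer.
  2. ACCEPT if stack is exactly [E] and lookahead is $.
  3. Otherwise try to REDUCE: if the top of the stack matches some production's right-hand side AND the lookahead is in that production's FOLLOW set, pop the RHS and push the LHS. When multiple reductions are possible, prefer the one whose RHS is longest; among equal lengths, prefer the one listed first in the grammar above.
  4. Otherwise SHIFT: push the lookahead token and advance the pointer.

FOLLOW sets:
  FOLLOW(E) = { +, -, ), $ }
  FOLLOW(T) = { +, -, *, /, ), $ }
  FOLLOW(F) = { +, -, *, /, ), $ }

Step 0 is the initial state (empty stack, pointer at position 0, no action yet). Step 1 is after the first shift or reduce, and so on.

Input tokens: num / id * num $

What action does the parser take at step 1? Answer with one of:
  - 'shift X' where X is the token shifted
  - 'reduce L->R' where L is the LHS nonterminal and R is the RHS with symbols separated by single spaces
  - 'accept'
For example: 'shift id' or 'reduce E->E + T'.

Answer: shift num

Derivation:
Step 1: shift num. Stack=[num] ptr=1 lookahead=/ remaining=[/ id * num $]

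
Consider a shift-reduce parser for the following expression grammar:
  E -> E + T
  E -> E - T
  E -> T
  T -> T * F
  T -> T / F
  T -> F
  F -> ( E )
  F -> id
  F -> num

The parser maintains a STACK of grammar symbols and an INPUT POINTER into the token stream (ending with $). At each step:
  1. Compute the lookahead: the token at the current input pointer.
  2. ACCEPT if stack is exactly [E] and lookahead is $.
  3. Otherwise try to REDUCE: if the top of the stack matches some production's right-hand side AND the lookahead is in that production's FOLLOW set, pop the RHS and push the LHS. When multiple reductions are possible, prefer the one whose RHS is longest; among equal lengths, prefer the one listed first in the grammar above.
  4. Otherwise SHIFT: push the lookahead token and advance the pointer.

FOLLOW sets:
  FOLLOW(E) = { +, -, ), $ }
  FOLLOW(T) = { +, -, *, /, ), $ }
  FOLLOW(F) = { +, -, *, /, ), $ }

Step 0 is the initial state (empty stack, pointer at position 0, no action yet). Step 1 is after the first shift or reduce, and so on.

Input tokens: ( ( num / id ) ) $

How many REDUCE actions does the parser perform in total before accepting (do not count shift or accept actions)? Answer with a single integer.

Step 1: shift (. Stack=[(] ptr=1 lookahead=( remaining=[( num / id ) ) $]
Step 2: shift (. Stack=[( (] ptr=2 lookahead=num remaining=[num / id ) ) $]
Step 3: shift num. Stack=[( ( num] ptr=3 lookahead=/ remaining=[/ id ) ) $]
Step 4: reduce F->num. Stack=[( ( F] ptr=3 lookahead=/ remaining=[/ id ) ) $]
Step 5: reduce T->F. Stack=[( ( T] ptr=3 lookahead=/ remaining=[/ id ) ) $]
Step 6: shift /. Stack=[( ( T /] ptr=4 lookahead=id remaining=[id ) ) $]
Step 7: shift id. Stack=[( ( T / id] ptr=5 lookahead=) remaining=[) ) $]
Step 8: reduce F->id. Stack=[( ( T / F] ptr=5 lookahead=) remaining=[) ) $]
Step 9: reduce T->T / F. Stack=[( ( T] ptr=5 lookahead=) remaining=[) ) $]
Step 10: reduce E->T. Stack=[( ( E] ptr=5 lookahead=) remaining=[) ) $]
Step 11: shift ). Stack=[( ( E )] ptr=6 lookahead=) remaining=[) $]
Step 12: reduce F->( E ). Stack=[( F] ptr=6 lookahead=) remaining=[) $]
Step 13: reduce T->F. Stack=[( T] ptr=6 lookahead=) remaining=[) $]
Step 14: reduce E->T. Stack=[( E] ptr=6 lookahead=) remaining=[) $]
Step 15: shift ). Stack=[( E )] ptr=7 lookahead=$ remaining=[$]
Step 16: reduce F->( E ). Stack=[F] ptr=7 lookahead=$ remaining=[$]
Step 17: reduce T->F. Stack=[T] ptr=7 lookahead=$ remaining=[$]
Step 18: reduce E->T. Stack=[E] ptr=7 lookahead=$ remaining=[$]
Step 19: accept. Stack=[E] ptr=7 lookahead=$ remaining=[$]

Answer: 11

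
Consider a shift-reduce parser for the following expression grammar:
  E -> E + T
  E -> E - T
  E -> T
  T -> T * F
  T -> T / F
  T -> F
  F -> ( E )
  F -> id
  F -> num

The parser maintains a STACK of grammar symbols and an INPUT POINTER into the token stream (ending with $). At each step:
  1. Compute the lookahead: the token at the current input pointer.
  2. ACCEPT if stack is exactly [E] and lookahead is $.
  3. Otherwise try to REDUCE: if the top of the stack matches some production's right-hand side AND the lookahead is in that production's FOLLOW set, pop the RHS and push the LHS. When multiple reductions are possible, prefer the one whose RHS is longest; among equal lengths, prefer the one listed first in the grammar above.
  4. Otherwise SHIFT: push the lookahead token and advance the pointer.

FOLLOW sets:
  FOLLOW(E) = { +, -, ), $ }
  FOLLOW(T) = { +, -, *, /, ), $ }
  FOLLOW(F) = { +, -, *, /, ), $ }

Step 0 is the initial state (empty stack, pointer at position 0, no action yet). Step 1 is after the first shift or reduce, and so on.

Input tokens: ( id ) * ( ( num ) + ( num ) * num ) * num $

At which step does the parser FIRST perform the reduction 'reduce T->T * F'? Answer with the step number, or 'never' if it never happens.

Answer: 32

Derivation:
Step 1: shift (. Stack=[(] ptr=1 lookahead=id remaining=[id ) * ( ( num ) + ( num ) * num ) * num $]
Step 2: shift id. Stack=[( id] ptr=2 lookahead=) remaining=[) * ( ( num ) + ( num ) * num ) * num $]
Step 3: reduce F->id. Stack=[( F] ptr=2 lookahead=) remaining=[) * ( ( num ) + ( num ) * num ) * num $]
Step 4: reduce T->F. Stack=[( T] ptr=2 lookahead=) remaining=[) * ( ( num ) + ( num ) * num ) * num $]
Step 5: reduce E->T. Stack=[( E] ptr=2 lookahead=) remaining=[) * ( ( num ) + ( num ) * num ) * num $]
Step 6: shift ). Stack=[( E )] ptr=3 lookahead=* remaining=[* ( ( num ) + ( num ) * num ) * num $]
Step 7: reduce F->( E ). Stack=[F] ptr=3 lookahead=* remaining=[* ( ( num ) + ( num ) * num ) * num $]
Step 8: reduce T->F. Stack=[T] ptr=3 lookahead=* remaining=[* ( ( num ) + ( num ) * num ) * num $]
Step 9: shift *. Stack=[T *] ptr=4 lookahead=( remaining=[( ( num ) + ( num ) * num ) * num $]
Step 10: shift (. Stack=[T * (] ptr=5 lookahead=( remaining=[( num ) + ( num ) * num ) * num $]
Step 11: shift (. Stack=[T * ( (] ptr=6 lookahead=num remaining=[num ) + ( num ) * num ) * num $]
Step 12: shift num. Stack=[T * ( ( num] ptr=7 lookahead=) remaining=[) + ( num ) * num ) * num $]
Step 13: reduce F->num. Stack=[T * ( ( F] ptr=7 lookahead=) remaining=[) + ( num ) * num ) * num $]
Step 14: reduce T->F. Stack=[T * ( ( T] ptr=7 lookahead=) remaining=[) + ( num ) * num ) * num $]
Step 15: reduce E->T. Stack=[T * ( ( E] ptr=7 lookahead=) remaining=[) + ( num ) * num ) * num $]
Step 16: shift ). Stack=[T * ( ( E )] ptr=8 lookahead=+ remaining=[+ ( num ) * num ) * num $]
Step 17: reduce F->( E ). Stack=[T * ( F] ptr=8 lookahead=+ remaining=[+ ( num ) * num ) * num $]
Step 18: reduce T->F. Stack=[T * ( T] ptr=8 lookahead=+ remaining=[+ ( num ) * num ) * num $]
Step 19: reduce E->T. Stack=[T * ( E] ptr=8 lookahead=+ remaining=[+ ( num ) * num ) * num $]
Step 20: shift +. Stack=[T * ( E +] ptr=9 lookahead=( remaining=[( num ) * num ) * num $]
Step 21: shift (. Stack=[T * ( E + (] ptr=10 lookahead=num remaining=[num ) * num ) * num $]
Step 22: shift num. Stack=[T * ( E + ( num] ptr=11 lookahead=) remaining=[) * num ) * num $]
Step 23: reduce F->num. Stack=[T * ( E + ( F] ptr=11 lookahead=) remaining=[) * num ) * num $]
Step 24: reduce T->F. Stack=[T * ( E + ( T] ptr=11 lookahead=) remaining=[) * num ) * num $]
Step 25: reduce E->T. Stack=[T * ( E + ( E] ptr=11 lookahead=) remaining=[) * num ) * num $]
Step 26: shift ). Stack=[T * ( E + ( E )] ptr=12 lookahead=* remaining=[* num ) * num $]
Step 27: reduce F->( E ). Stack=[T * ( E + F] ptr=12 lookahead=* remaining=[* num ) * num $]
Step 28: reduce T->F. Stack=[T * ( E + T] ptr=12 lookahead=* remaining=[* num ) * num $]
Step 29: shift *. Stack=[T * ( E + T *] ptr=13 lookahead=num remaining=[num ) * num $]
Step 30: shift num. Stack=[T * ( E + T * num] ptr=14 lookahead=) remaining=[) * num $]
Step 31: reduce F->num. Stack=[T * ( E + T * F] ptr=14 lookahead=) remaining=[) * num $]
Step 32: reduce T->T * F. Stack=[T * ( E + T] ptr=14 lookahead=) remaining=[) * num $]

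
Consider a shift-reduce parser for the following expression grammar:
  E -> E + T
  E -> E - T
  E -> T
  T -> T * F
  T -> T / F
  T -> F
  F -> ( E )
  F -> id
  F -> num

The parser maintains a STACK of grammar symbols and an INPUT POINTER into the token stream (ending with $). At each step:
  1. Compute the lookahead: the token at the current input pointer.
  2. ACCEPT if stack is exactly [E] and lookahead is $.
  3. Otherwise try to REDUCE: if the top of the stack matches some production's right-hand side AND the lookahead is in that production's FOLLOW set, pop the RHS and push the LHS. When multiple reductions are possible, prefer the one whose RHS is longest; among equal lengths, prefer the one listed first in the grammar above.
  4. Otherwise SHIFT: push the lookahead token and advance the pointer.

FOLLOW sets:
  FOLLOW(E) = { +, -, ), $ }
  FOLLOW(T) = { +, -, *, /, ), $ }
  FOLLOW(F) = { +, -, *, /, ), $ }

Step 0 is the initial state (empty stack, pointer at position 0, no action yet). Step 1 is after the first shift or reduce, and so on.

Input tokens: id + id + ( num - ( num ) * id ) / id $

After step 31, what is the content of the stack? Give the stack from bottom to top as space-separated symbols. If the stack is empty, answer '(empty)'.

Step 1: shift id. Stack=[id] ptr=1 lookahead=+ remaining=[+ id + ( num - ( num ) * id ) / id $]
Step 2: reduce F->id. Stack=[F] ptr=1 lookahead=+ remaining=[+ id + ( num - ( num ) * id ) / id $]
Step 3: reduce T->F. Stack=[T] ptr=1 lookahead=+ remaining=[+ id + ( num - ( num ) * id ) / id $]
Step 4: reduce E->T. Stack=[E] ptr=1 lookahead=+ remaining=[+ id + ( num - ( num ) * id ) / id $]
Step 5: shift +. Stack=[E +] ptr=2 lookahead=id remaining=[id + ( num - ( num ) * id ) / id $]
Step 6: shift id. Stack=[E + id] ptr=3 lookahead=+ remaining=[+ ( num - ( num ) * id ) / id $]
Step 7: reduce F->id. Stack=[E + F] ptr=3 lookahead=+ remaining=[+ ( num - ( num ) * id ) / id $]
Step 8: reduce T->F. Stack=[E + T] ptr=3 lookahead=+ remaining=[+ ( num - ( num ) * id ) / id $]
Step 9: reduce E->E + T. Stack=[E] ptr=3 lookahead=+ remaining=[+ ( num - ( num ) * id ) / id $]
Step 10: shift +. Stack=[E +] ptr=4 lookahead=( remaining=[( num - ( num ) * id ) / id $]
Step 11: shift (. Stack=[E + (] ptr=5 lookahead=num remaining=[num - ( num ) * id ) / id $]
Step 12: shift num. Stack=[E + ( num] ptr=6 lookahead=- remaining=[- ( num ) * id ) / id $]
Step 13: reduce F->num. Stack=[E + ( F] ptr=6 lookahead=- remaining=[- ( num ) * id ) / id $]
Step 14: reduce T->F. Stack=[E + ( T] ptr=6 lookahead=- remaining=[- ( num ) * id ) / id $]
Step 15: reduce E->T. Stack=[E + ( E] ptr=6 lookahead=- remaining=[- ( num ) * id ) / id $]
Step 16: shift -. Stack=[E + ( E -] ptr=7 lookahead=( remaining=[( num ) * id ) / id $]
Step 17: shift (. Stack=[E + ( E - (] ptr=8 lookahead=num remaining=[num ) * id ) / id $]
Step 18: shift num. Stack=[E + ( E - ( num] ptr=9 lookahead=) remaining=[) * id ) / id $]
Step 19: reduce F->num. Stack=[E + ( E - ( F] ptr=9 lookahead=) remaining=[) * id ) / id $]
Step 20: reduce T->F. Stack=[E + ( E - ( T] ptr=9 lookahead=) remaining=[) * id ) / id $]
Step 21: reduce E->T. Stack=[E + ( E - ( E] ptr=9 lookahead=) remaining=[) * id ) / id $]
Step 22: shift ). Stack=[E + ( E - ( E )] ptr=10 lookahead=* remaining=[* id ) / id $]
Step 23: reduce F->( E ). Stack=[E + ( E - F] ptr=10 lookahead=* remaining=[* id ) / id $]
Step 24: reduce T->F. Stack=[E + ( E - T] ptr=10 lookahead=* remaining=[* id ) / id $]
Step 25: shift *. Stack=[E + ( E - T *] ptr=11 lookahead=id remaining=[id ) / id $]
Step 26: shift id. Stack=[E + ( E - T * id] ptr=12 lookahead=) remaining=[) / id $]
Step 27: reduce F->id. Stack=[E + ( E - T * F] ptr=12 lookahead=) remaining=[) / id $]
Step 28: reduce T->T * F. Stack=[E + ( E - T] ptr=12 lookahead=) remaining=[) / id $]
Step 29: reduce E->E - T. Stack=[E + ( E] ptr=12 lookahead=) remaining=[) / id $]
Step 30: shift ). Stack=[E + ( E )] ptr=13 lookahead=/ remaining=[/ id $]
Step 31: reduce F->( E ). Stack=[E + F] ptr=13 lookahead=/ remaining=[/ id $]

Answer: E + F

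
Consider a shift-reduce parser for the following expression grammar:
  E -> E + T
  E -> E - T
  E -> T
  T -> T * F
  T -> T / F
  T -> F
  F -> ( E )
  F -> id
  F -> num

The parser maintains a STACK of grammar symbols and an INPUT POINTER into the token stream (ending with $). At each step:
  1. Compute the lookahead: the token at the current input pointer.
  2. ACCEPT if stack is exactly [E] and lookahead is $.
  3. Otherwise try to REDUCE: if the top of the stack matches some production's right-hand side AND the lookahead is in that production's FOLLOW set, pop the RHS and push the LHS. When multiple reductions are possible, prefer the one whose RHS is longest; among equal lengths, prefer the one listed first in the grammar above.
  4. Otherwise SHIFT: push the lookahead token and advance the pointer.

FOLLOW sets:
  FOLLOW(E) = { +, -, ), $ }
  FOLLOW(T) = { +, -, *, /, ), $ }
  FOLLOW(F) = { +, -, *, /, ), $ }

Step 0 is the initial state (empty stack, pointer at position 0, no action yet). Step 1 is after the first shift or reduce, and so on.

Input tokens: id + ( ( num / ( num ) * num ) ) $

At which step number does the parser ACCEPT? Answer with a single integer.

Step 1: shift id. Stack=[id] ptr=1 lookahead=+ remaining=[+ ( ( num / ( num ) * num ) ) $]
Step 2: reduce F->id. Stack=[F] ptr=1 lookahead=+ remaining=[+ ( ( num / ( num ) * num ) ) $]
Step 3: reduce T->F. Stack=[T] ptr=1 lookahead=+ remaining=[+ ( ( num / ( num ) * num ) ) $]
Step 4: reduce E->T. Stack=[E] ptr=1 lookahead=+ remaining=[+ ( ( num / ( num ) * num ) ) $]
Step 5: shift +. Stack=[E +] ptr=2 lookahead=( remaining=[( ( num / ( num ) * num ) ) $]
Step 6: shift (. Stack=[E + (] ptr=3 lookahead=( remaining=[( num / ( num ) * num ) ) $]
Step 7: shift (. Stack=[E + ( (] ptr=4 lookahead=num remaining=[num / ( num ) * num ) ) $]
Step 8: shift num. Stack=[E + ( ( num] ptr=5 lookahead=/ remaining=[/ ( num ) * num ) ) $]
Step 9: reduce F->num. Stack=[E + ( ( F] ptr=5 lookahead=/ remaining=[/ ( num ) * num ) ) $]
Step 10: reduce T->F. Stack=[E + ( ( T] ptr=5 lookahead=/ remaining=[/ ( num ) * num ) ) $]
Step 11: shift /. Stack=[E + ( ( T /] ptr=6 lookahead=( remaining=[( num ) * num ) ) $]
Step 12: shift (. Stack=[E + ( ( T / (] ptr=7 lookahead=num remaining=[num ) * num ) ) $]
Step 13: shift num. Stack=[E + ( ( T / ( num] ptr=8 lookahead=) remaining=[) * num ) ) $]
Step 14: reduce F->num. Stack=[E + ( ( T / ( F] ptr=8 lookahead=) remaining=[) * num ) ) $]
Step 15: reduce T->F. Stack=[E + ( ( T / ( T] ptr=8 lookahead=) remaining=[) * num ) ) $]
Step 16: reduce E->T. Stack=[E + ( ( T / ( E] ptr=8 lookahead=) remaining=[) * num ) ) $]
Step 17: shift ). Stack=[E + ( ( T / ( E )] ptr=9 lookahead=* remaining=[* num ) ) $]
Step 18: reduce F->( E ). Stack=[E + ( ( T / F] ptr=9 lookahead=* remaining=[* num ) ) $]
Step 19: reduce T->T / F. Stack=[E + ( ( T] ptr=9 lookahead=* remaining=[* num ) ) $]
Step 20: shift *. Stack=[E + ( ( T *] ptr=10 lookahead=num remaining=[num ) ) $]
Step 21: shift num. Stack=[E + ( ( T * num] ptr=11 lookahead=) remaining=[) ) $]
Step 22: reduce F->num. Stack=[E + ( ( T * F] ptr=11 lookahead=) remaining=[) ) $]
Step 23: reduce T->T * F. Stack=[E + ( ( T] ptr=11 lookahead=) remaining=[) ) $]
Step 24: reduce E->T. Stack=[E + ( ( E] ptr=11 lookahead=) remaining=[) ) $]
Step 25: shift ). Stack=[E + ( ( E )] ptr=12 lookahead=) remaining=[) $]
Step 26: reduce F->( E ). Stack=[E + ( F] ptr=12 lookahead=) remaining=[) $]
Step 27: reduce T->F. Stack=[E + ( T] ptr=12 lookahead=) remaining=[) $]
Step 28: reduce E->T. Stack=[E + ( E] ptr=12 lookahead=) remaining=[) $]
Step 29: shift ). Stack=[E + ( E )] ptr=13 lookahead=$ remaining=[$]
Step 30: reduce F->( E ). Stack=[E + F] ptr=13 lookahead=$ remaining=[$]
Step 31: reduce T->F. Stack=[E + T] ptr=13 lookahead=$ remaining=[$]
Step 32: reduce E->E + T. Stack=[E] ptr=13 lookahead=$ remaining=[$]
Step 33: accept. Stack=[E] ptr=13 lookahead=$ remaining=[$]

Answer: 33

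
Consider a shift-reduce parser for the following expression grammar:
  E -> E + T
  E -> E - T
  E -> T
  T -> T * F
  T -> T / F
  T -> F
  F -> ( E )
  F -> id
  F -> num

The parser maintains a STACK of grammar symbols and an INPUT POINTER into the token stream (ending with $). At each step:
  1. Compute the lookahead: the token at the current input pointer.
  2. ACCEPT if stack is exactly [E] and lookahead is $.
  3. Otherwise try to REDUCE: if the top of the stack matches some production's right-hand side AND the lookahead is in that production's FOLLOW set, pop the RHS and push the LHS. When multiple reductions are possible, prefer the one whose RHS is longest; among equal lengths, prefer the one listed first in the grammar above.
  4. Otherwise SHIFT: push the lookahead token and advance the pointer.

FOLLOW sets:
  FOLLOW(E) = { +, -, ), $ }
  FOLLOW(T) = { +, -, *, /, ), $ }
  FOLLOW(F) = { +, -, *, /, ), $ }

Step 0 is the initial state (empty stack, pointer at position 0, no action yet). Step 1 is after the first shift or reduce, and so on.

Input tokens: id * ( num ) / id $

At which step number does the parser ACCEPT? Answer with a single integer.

Step 1: shift id. Stack=[id] ptr=1 lookahead=* remaining=[* ( num ) / id $]
Step 2: reduce F->id. Stack=[F] ptr=1 lookahead=* remaining=[* ( num ) / id $]
Step 3: reduce T->F. Stack=[T] ptr=1 lookahead=* remaining=[* ( num ) / id $]
Step 4: shift *. Stack=[T *] ptr=2 lookahead=( remaining=[( num ) / id $]
Step 5: shift (. Stack=[T * (] ptr=3 lookahead=num remaining=[num ) / id $]
Step 6: shift num. Stack=[T * ( num] ptr=4 lookahead=) remaining=[) / id $]
Step 7: reduce F->num. Stack=[T * ( F] ptr=4 lookahead=) remaining=[) / id $]
Step 8: reduce T->F. Stack=[T * ( T] ptr=4 lookahead=) remaining=[) / id $]
Step 9: reduce E->T. Stack=[T * ( E] ptr=4 lookahead=) remaining=[) / id $]
Step 10: shift ). Stack=[T * ( E )] ptr=5 lookahead=/ remaining=[/ id $]
Step 11: reduce F->( E ). Stack=[T * F] ptr=5 lookahead=/ remaining=[/ id $]
Step 12: reduce T->T * F. Stack=[T] ptr=5 lookahead=/ remaining=[/ id $]
Step 13: shift /. Stack=[T /] ptr=6 lookahead=id remaining=[id $]
Step 14: shift id. Stack=[T / id] ptr=7 lookahead=$ remaining=[$]
Step 15: reduce F->id. Stack=[T / F] ptr=7 lookahead=$ remaining=[$]
Step 16: reduce T->T / F. Stack=[T] ptr=7 lookahead=$ remaining=[$]
Step 17: reduce E->T. Stack=[E] ptr=7 lookahead=$ remaining=[$]
Step 18: accept. Stack=[E] ptr=7 lookahead=$ remaining=[$]

Answer: 18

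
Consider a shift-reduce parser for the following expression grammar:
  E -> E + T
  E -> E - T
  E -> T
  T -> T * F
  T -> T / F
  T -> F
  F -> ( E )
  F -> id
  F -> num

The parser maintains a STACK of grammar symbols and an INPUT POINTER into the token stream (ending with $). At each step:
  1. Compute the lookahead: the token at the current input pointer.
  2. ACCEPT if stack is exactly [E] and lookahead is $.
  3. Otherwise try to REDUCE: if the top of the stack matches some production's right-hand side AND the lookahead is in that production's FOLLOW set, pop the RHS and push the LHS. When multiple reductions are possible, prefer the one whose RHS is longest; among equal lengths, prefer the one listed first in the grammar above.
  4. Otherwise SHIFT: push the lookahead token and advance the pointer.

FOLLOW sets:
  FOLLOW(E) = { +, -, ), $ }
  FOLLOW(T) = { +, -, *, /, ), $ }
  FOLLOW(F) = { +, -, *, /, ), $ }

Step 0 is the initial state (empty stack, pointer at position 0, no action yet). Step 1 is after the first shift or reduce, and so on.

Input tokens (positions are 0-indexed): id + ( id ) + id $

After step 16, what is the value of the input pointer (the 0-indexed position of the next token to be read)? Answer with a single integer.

Step 1: shift id. Stack=[id] ptr=1 lookahead=+ remaining=[+ ( id ) + id $]
Step 2: reduce F->id. Stack=[F] ptr=1 lookahead=+ remaining=[+ ( id ) + id $]
Step 3: reduce T->F. Stack=[T] ptr=1 lookahead=+ remaining=[+ ( id ) + id $]
Step 4: reduce E->T. Stack=[E] ptr=1 lookahead=+ remaining=[+ ( id ) + id $]
Step 5: shift +. Stack=[E +] ptr=2 lookahead=( remaining=[( id ) + id $]
Step 6: shift (. Stack=[E + (] ptr=3 lookahead=id remaining=[id ) + id $]
Step 7: shift id. Stack=[E + ( id] ptr=4 lookahead=) remaining=[) + id $]
Step 8: reduce F->id. Stack=[E + ( F] ptr=4 lookahead=) remaining=[) + id $]
Step 9: reduce T->F. Stack=[E + ( T] ptr=4 lookahead=) remaining=[) + id $]
Step 10: reduce E->T. Stack=[E + ( E] ptr=4 lookahead=) remaining=[) + id $]
Step 11: shift ). Stack=[E + ( E )] ptr=5 lookahead=+ remaining=[+ id $]
Step 12: reduce F->( E ). Stack=[E + F] ptr=5 lookahead=+ remaining=[+ id $]
Step 13: reduce T->F. Stack=[E + T] ptr=5 lookahead=+ remaining=[+ id $]
Step 14: reduce E->E + T. Stack=[E] ptr=5 lookahead=+ remaining=[+ id $]
Step 15: shift +. Stack=[E +] ptr=6 lookahead=id remaining=[id $]
Step 16: shift id. Stack=[E + id] ptr=7 lookahead=$ remaining=[$]

Answer: 7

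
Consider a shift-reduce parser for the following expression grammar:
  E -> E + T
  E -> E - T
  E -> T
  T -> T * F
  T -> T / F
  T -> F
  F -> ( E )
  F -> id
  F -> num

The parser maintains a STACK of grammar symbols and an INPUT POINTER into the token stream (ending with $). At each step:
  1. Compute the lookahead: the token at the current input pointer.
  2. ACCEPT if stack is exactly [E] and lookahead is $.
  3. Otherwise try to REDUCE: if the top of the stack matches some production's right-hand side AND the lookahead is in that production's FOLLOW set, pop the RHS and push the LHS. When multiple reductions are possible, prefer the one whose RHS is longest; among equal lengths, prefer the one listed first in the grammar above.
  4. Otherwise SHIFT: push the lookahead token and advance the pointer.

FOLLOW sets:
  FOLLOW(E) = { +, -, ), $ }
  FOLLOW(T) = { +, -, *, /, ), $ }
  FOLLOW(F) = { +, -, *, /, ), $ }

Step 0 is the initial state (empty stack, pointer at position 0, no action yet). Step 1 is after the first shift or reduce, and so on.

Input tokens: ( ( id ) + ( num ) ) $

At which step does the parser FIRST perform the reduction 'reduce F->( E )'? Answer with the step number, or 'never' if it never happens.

Answer: 8

Derivation:
Step 1: shift (. Stack=[(] ptr=1 lookahead=( remaining=[( id ) + ( num ) ) $]
Step 2: shift (. Stack=[( (] ptr=2 lookahead=id remaining=[id ) + ( num ) ) $]
Step 3: shift id. Stack=[( ( id] ptr=3 lookahead=) remaining=[) + ( num ) ) $]
Step 4: reduce F->id. Stack=[( ( F] ptr=3 lookahead=) remaining=[) + ( num ) ) $]
Step 5: reduce T->F. Stack=[( ( T] ptr=3 lookahead=) remaining=[) + ( num ) ) $]
Step 6: reduce E->T. Stack=[( ( E] ptr=3 lookahead=) remaining=[) + ( num ) ) $]
Step 7: shift ). Stack=[( ( E )] ptr=4 lookahead=+ remaining=[+ ( num ) ) $]
Step 8: reduce F->( E ). Stack=[( F] ptr=4 lookahead=+ remaining=[+ ( num ) ) $]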